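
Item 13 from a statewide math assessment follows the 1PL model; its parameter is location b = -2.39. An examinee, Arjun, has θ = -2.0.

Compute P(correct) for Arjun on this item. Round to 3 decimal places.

0.596

P(θ) = 1 / (1 + exp(−(θ − b)))
Exponent: (-2.0 − (-2.39)) = 0.3900
1/(1 + e^{-0.3900}) = 0.5963
P = 0.5963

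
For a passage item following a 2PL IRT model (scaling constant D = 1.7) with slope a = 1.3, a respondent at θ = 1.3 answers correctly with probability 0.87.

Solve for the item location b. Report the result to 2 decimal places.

P(θ) = 1 / (1 + exp(−D·a(θ − b)))
logit(0.87) = ln(0.87/0.13) = 1.9010
b = θ − logit/(1.7·a) = 1.3 − 1.9010/2.2100 = 0.4398

0.44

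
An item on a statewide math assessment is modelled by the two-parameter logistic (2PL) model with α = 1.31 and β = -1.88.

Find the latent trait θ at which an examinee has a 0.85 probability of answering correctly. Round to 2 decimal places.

-0.56

P(θ) = 1 / (1 + exp(−α(θ − β)))
logit = ln(0.8500/0.1500) = 1.7346
θ = β + logit/(α) = -1.88 + 1.7346/1.3100 = -0.5559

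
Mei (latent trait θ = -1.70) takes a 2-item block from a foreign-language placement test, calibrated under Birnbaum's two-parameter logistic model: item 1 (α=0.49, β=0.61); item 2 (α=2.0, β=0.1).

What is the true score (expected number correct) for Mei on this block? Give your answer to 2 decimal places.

P(θ) = 1 / (1 + exp(−α(θ − β)))
P_1 = 1/(1+e^{1.1319}) = 0.2438
P_2 = 1/(1+e^{3.6000}) = 0.0266
E[score] = 0.2438 + 0.0266 = 0.2704

0.27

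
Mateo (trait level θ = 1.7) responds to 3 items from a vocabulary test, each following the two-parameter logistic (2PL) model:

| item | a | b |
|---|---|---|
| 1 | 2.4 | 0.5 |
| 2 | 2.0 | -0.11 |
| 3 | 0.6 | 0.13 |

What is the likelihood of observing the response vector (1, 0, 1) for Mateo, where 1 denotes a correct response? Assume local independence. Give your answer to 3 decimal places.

0.018

P(θ) = 1 / (1 + exp(−a(θ − b)))
P_1 = 1/(1+e^{-2.8800}) = 0.9468
P_2 = 1/(1+e^{-3.6200}) = 0.9739
P_3 = 1/(1+e^{-0.9420}) = 0.7195
L = P_1 × (1−P_2) × P_3 = 0.9468 × 0.0261 × 0.7195 = 0.01777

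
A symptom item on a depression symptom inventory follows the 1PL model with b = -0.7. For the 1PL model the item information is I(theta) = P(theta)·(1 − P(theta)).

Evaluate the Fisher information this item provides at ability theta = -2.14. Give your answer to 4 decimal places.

P = 1/(1+e^{1.4400}) = 0.1915
P(1−P) = 0.1915 × 0.8085 = 0.1549
I = P(1−P) = 0.15486

0.1549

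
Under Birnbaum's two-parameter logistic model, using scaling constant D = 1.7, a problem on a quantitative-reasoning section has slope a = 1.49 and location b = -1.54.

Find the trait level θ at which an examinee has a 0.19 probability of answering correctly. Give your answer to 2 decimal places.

P(θ) = 1 / (1 + exp(−D·a(θ − b)))
logit = ln(0.1900/0.8100) = -1.4500
θ = b + logit/(1.7·a) = -1.54 + (-1.4500)/2.5330 = -2.1124

-2.11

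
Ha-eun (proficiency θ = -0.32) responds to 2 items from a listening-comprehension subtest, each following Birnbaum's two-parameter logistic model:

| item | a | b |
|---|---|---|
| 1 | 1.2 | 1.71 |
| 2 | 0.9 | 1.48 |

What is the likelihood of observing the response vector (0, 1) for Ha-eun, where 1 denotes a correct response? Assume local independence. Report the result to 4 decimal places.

P(θ) = 1 / (1 + exp(−a(θ − b)))
P_1 = 1/(1+e^{2.4360}) = 0.0805
P_2 = 1/(1+e^{1.6200}) = 0.1652
L = (1−P_1) × P_2 = 0.9195 × 0.1652 = 0.15191

0.1519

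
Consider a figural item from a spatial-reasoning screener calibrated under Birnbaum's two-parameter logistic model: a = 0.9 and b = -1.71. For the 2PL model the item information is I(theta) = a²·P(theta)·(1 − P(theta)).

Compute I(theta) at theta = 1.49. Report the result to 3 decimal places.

0.041

P = 1/(1+e^{-2.8800}) = 0.9468
P(1−P) = 0.9468 × 0.0532 = 0.0503
I = a² × P(1−P) = 0.9² × 0.0503 = 0.04076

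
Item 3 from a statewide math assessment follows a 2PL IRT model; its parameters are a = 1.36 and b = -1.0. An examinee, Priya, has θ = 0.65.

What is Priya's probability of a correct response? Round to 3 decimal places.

P(θ) = 1 / (1 + exp(−a(θ − b)))
Exponent: 1.36 × (0.65 − (-1.0)) = 2.2440
1/(1 + e^{-2.2440}) = 0.9041

0.904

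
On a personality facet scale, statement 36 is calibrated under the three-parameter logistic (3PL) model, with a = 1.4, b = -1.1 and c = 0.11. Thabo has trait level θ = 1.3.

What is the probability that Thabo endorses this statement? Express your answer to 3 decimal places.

P(θ) = c + (1 − c) · 1 / (1 + exp(−a(θ − b)))
Exponent: 1.4 × (1.3 − (-1.1)) = 3.3600
1/(1 + e^{-3.3600}) = 0.9664
P = 0.11 + 0.89 × 0.9664 = 0.9701

0.970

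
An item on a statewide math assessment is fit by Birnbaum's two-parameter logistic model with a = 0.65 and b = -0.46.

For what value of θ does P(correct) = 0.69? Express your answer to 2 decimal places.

0.77

P(θ) = 1 / (1 + exp(−a(θ − b)))
logit = ln(0.6900/0.3100) = 0.8001
θ = b + logit/(a) = -0.46 + 0.8001/0.6500 = 0.7710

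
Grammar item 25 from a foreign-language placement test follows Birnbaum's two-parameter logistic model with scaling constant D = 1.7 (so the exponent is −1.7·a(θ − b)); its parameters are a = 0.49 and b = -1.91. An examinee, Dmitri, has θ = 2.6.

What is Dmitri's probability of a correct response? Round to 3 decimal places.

0.977

P(θ) = 1 / (1 + exp(−D·a(θ − b)))
Exponent: 1.7 × 0.49 × (2.6 − (-1.91)) = 3.7568
1/(1 + e^{-3.7568}) = 0.9772
P = 0.9772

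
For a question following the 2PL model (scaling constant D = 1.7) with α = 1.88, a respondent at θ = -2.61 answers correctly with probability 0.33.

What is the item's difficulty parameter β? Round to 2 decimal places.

P(θ) = 1 / (1 + exp(−D·α(θ − β)))
logit(0.33) = ln(0.33/0.67) = -0.7082
β = θ − logit/(1.7·α) = -2.61 − (-0.7082)/3.1960 = -2.3884

-2.39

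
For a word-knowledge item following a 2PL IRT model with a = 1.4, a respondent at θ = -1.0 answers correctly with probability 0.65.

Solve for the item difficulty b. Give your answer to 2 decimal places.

P(θ) = 1 / (1 + exp(−a(θ − b)))
logit(0.65) = ln(0.65/0.35) = 0.6190
b = θ − logit/(a) = -1.0 − 0.6190/1.4000 = -1.4422

-1.44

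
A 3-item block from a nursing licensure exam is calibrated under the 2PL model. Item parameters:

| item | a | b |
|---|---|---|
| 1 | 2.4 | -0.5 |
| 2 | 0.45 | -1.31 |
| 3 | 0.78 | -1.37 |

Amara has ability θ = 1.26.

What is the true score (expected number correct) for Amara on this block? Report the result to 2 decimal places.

2.63

P(θ) = 1 / (1 + exp(−a(θ − b)))
P_1 = 1/(1+e^{-4.2240}) = 0.9856
P_2 = 1/(1+e^{-1.1565}) = 0.7607
P_3 = 1/(1+e^{-2.0514}) = 0.8861
E[score] = 0.9856 + 0.7607 + 0.8861 = 2.6324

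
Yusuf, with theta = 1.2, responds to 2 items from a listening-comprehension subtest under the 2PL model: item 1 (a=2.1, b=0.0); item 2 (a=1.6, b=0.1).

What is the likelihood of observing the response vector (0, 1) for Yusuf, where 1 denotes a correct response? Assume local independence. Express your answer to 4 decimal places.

P(theta) = 1 / (1 + exp(−a(theta − b)))
P_1 = 1/(1+e^{-2.5200}) = 0.9255
P_2 = 1/(1+e^{-1.7600}) = 0.8532
L = (1−P_1) × P_2 = 0.0745 × 0.8532 = 0.06354

0.0635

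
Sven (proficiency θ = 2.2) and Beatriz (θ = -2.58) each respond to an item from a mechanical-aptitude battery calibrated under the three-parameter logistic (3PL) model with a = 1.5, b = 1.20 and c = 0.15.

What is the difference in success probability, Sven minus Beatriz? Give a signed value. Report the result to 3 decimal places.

0.692

P(θ) = c + (1 − c) · 1 / (1 + exp(−a(θ − b)))
P(Sven) = 0.8449  [exponent 1.5000]
P(Beatriz) = 0.1529  [exponent -5.6700]
Difference = 0.8449 − 0.1529 = 0.6920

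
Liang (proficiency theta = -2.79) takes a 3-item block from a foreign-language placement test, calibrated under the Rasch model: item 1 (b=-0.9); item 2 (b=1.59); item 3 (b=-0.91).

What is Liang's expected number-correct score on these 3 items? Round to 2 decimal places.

P(theta) = 1 / (1 + exp(−(theta − b)))
P_1 = 1/(1+e^{1.8900}) = 0.1312
P_2 = 1/(1+e^{4.3800}) = 0.0124
P_3 = 1/(1+e^{1.8800}) = 0.1324
E[score] = 0.1312 + 0.0124 + 0.1324 = 0.2760

0.28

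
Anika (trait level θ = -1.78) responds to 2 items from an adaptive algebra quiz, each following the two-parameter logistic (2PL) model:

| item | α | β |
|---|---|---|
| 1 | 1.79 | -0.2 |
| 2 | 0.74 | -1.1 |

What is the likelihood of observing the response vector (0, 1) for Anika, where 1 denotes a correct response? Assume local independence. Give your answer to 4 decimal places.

0.3558

P(θ) = 1 / (1 + exp(−α(θ − β)))
P_1 = 1/(1+e^{2.8282}) = 0.0558
P_2 = 1/(1+e^{0.5032}) = 0.3768
L = (1−P_1) × P_2 = 0.9442 × 0.3768 = 0.35576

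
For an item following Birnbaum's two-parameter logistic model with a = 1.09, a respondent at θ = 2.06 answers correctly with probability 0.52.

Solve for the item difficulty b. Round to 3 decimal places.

P(θ) = 1 / (1 + exp(−a(θ − b)))
logit(0.52) = ln(0.52/0.48) = 0.0800
b = θ − logit/(a) = 2.06 − 0.0800/1.0900 = 1.9866

1.987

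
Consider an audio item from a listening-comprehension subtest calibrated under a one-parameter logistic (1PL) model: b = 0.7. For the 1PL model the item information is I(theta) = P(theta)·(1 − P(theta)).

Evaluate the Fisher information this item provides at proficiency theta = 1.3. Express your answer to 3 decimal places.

0.229

P = 1/(1+e^{-0.6000}) = 0.6457
P(1−P) = 0.6457 × 0.3543 = 0.2288
I = P(1−P) = 0.22878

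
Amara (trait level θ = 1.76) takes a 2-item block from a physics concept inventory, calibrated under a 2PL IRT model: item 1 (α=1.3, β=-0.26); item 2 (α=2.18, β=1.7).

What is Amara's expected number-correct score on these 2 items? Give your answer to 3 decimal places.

P(θ) = 1 / (1 + exp(−α(θ − β)))
P_1 = 1/(1+e^{-2.6260}) = 0.9325
P_2 = 1/(1+e^{-0.1308}) = 0.5327
E[score] = 0.9325 + 0.5327 = 1.4652

1.465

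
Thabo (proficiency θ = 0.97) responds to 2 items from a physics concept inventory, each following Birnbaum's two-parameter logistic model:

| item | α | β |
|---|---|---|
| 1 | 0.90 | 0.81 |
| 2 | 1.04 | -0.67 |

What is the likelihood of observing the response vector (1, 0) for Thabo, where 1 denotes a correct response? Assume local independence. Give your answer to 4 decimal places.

0.0824

P(θ) = 1 / (1 + exp(−α(θ − β)))
P_1 = 1/(1+e^{-0.1440}) = 0.5359
P_2 = 1/(1+e^{-1.7056}) = 0.8463
L = P_1 × (1−P_2) = 0.5359 × 0.1537 = 0.08239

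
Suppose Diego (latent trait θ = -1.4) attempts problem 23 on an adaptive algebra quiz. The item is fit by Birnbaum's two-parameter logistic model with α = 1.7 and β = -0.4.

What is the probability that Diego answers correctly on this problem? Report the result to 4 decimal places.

P(θ) = 1 / (1 + exp(−α(θ − β)))
Exponent: 1.7 × (-1.4 − (-0.4)) = -1.7000
1/(1 + e^{1.7000}) = 0.1545

0.1545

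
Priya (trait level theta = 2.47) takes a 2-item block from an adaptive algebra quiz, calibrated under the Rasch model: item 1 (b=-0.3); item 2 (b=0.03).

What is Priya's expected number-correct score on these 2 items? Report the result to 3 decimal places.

P(theta) = 1 / (1 + exp(−(theta − b)))
P_1 = 1/(1+e^{-2.7700}) = 0.9410
P_2 = 1/(1+e^{-2.4400}) = 0.9198
E[score] = 0.9410 + 0.9198 = 1.8609

1.861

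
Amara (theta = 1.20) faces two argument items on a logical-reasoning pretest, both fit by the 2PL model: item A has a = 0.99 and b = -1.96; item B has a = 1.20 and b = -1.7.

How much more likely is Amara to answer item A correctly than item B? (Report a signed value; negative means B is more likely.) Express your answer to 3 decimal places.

-0.012

P(theta) = 1 / (1 + exp(−a(theta − b)))
P_A = 0.9580
P_B = 0.9701
P_A − P_B = -0.0121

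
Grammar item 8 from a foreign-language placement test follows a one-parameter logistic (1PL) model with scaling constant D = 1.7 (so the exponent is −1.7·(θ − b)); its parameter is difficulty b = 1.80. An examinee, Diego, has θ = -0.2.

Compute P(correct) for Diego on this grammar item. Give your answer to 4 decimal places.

0.0323

P(θ) = 1 / (1 + exp(−D·(θ − b)))
Exponent: 1.7 × (-0.2 − 1.80) = -3.4000
1/(1 + e^{3.4000}) = 0.0323
P = 0.0323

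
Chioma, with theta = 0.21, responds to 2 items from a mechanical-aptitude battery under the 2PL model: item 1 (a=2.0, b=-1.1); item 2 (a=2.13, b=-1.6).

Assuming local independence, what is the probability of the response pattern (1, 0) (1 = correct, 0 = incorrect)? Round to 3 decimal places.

0.019

P(theta) = 1 / (1 + exp(−a(theta − b)))
P_1 = 1/(1+e^{-2.6200}) = 0.9321
P_2 = 1/(1+e^{-3.8553}) = 0.9793
L = P_1 × (1−P_2) = 0.9321 × 0.0207 = 0.01932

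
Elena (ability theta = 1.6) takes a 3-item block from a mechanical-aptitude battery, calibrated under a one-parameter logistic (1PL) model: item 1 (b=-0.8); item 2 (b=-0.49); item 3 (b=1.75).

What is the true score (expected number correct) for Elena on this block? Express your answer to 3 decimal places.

2.269

P(theta) = 1 / (1 + exp(−(theta − b)))
P_1 = 1/(1+e^{-2.4000}) = 0.9168
P_2 = 1/(1+e^{-2.0900}) = 0.8899
P_3 = 1/(1+e^{0.1500}) = 0.4626
E[score] = 0.9168 + 0.8899 + 0.4626 = 2.2693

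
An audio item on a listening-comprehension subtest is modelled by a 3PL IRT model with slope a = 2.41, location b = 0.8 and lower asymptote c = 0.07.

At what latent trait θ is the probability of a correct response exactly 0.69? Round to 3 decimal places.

1.088

P(θ) = c + (1 − c) · 1 / (1 + exp(−a(θ − b)))
Remove guessing floor: (0.69 − 0.07)/(1 − 0.07) = 0.6667
logit = ln(0.6667/0.3333) = 0.6931
θ = b + logit/(a) = 0.8 + 0.6931/2.4100 = 1.0876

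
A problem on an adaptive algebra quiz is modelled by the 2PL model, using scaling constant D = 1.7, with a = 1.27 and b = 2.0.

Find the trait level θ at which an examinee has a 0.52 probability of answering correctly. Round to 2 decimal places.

P(θ) = 1 / (1 + exp(−D·a(θ − b)))
logit = ln(0.5200/0.4800) = 0.0800
θ = b + logit/(1.7·a) = 2.0 + 0.0800/2.1590 = 2.0371

2.04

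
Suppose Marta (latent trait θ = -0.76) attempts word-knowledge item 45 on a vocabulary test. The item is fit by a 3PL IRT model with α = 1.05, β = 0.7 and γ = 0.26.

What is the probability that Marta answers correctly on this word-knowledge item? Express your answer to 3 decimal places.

P(θ) = γ + (1 − γ) · 1 / (1 + exp(−α(θ − β)))
Exponent: 1.05 × (-0.76 − 0.7) = -1.5330
1/(1 + e^{1.5330}) = 0.1776
P = 0.26 + 0.74 × 0.1776 = 0.3914

0.391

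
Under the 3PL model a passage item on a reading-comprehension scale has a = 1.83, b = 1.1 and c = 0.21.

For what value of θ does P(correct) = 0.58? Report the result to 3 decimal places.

1.031

P(θ) = c + (1 − c) · 1 / (1 + exp(−a(θ − b)))
Remove guessing floor: (0.58 − 0.21)/(1 − 0.21) = 0.4684
logit = ln(0.4684/0.5316) = -0.1268
θ = b + logit/(a) = 1.1 + (-0.1268)/1.8300 = 1.0307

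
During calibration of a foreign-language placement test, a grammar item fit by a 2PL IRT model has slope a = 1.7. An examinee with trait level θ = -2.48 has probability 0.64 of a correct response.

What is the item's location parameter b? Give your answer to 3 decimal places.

-2.818

P(θ) = 1 / (1 + exp(−a(θ − b)))
logit(0.64) = ln(0.64/0.36) = 0.5754
b = θ − logit/(a) = -2.48 − 0.5754/1.7000 = -2.8184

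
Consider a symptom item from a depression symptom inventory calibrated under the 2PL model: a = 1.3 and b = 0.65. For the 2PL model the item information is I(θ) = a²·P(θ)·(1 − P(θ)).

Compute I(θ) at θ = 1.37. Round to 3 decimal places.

0.342

P = 1/(1+e^{-0.9360}) = 0.7183
P(1−P) = 0.7183 × 0.2817 = 0.2023
I = a² × P(1−P) = 1.3² × 0.2023 = 0.34197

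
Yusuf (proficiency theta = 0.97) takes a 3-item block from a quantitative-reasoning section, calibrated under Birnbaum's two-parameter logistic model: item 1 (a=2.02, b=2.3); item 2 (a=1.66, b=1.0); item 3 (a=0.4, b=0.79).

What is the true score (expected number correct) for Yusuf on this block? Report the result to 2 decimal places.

1.07

P(theta) = 1 / (1 + exp(−a(theta − b)))
P_1 = 1/(1+e^{2.6866}) = 0.0638
P_2 = 1/(1+e^{0.0498}) = 0.4876
P_3 = 1/(1+e^{-0.0720}) = 0.5180
E[score] = 0.0638 + 0.4876 + 0.5180 = 1.0693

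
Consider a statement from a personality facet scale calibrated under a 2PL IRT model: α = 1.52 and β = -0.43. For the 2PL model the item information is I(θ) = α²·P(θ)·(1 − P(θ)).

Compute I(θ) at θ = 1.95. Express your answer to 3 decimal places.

P = 1/(1+e^{-3.6176}) = 0.9739
P(1−P) = 0.9739 × 0.0261 = 0.0255
I = α² × P(1−P) = 1.52² × 0.0255 = 0.05883

0.059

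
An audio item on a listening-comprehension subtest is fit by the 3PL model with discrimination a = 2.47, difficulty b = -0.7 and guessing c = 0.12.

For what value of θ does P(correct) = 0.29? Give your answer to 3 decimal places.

P(θ) = c + (1 − c) · 1 / (1 + exp(−a(θ − b)))
Remove guessing floor: (0.29 − 0.12)/(1 − 0.12) = 0.1932
logit = ln(0.1932/0.8068) = -1.4295
θ = b + logit/(a) = -0.7 + (-1.4295)/2.4700 = -1.2787

-1.279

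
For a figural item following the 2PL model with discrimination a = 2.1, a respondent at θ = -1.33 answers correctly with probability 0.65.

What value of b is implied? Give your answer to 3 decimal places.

-1.625

P(θ) = 1 / (1 + exp(−a(θ − b)))
logit(0.65) = ln(0.65/0.35) = 0.6190
b = θ − logit/(a) = -1.33 − 0.6190/2.1000 = -1.6248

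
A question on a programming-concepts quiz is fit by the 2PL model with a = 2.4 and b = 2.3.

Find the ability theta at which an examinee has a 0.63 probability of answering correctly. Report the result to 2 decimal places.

2.52

P(theta) = 1 / (1 + exp(−a(theta − b)))
logit = ln(0.6300/0.3700) = 0.5322
theta = b + logit/(a) = 2.3 + 0.5322/2.4000 = 2.5218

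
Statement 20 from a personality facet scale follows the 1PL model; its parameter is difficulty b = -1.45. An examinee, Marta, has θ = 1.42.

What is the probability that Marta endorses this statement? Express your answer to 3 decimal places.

0.946

P(θ) = 1 / (1 + exp(−(θ − b)))
Exponent: (1.42 − (-1.45)) = 2.8700
1/(1 + e^{-2.8700}) = 0.9463
P = 0.9463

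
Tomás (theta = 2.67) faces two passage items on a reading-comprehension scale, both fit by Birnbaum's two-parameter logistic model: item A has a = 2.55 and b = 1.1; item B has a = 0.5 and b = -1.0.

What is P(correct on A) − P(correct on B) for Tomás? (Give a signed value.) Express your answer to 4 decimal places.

P(theta) = 1 / (1 + exp(−a(theta − b)))
P_A = 0.9821
P_B = 0.8624
P_A − P_B = 0.1197

0.1197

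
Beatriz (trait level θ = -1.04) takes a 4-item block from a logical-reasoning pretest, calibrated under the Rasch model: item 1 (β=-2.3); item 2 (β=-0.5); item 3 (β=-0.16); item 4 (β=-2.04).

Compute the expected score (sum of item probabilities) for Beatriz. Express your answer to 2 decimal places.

2.17

P(θ) = 1 / (1 + exp(−(θ − β)))
P_1 = 1/(1+e^{-1.2600}) = 0.7790
P_2 = 1/(1+e^{0.5400}) = 0.3682
P_3 = 1/(1+e^{0.8800}) = 0.2932
P_4 = 1/(1+e^{-1.0000}) = 0.7311
E[score] = 0.7790 + 0.3682 + 0.2932 + 0.7311 = 2.1715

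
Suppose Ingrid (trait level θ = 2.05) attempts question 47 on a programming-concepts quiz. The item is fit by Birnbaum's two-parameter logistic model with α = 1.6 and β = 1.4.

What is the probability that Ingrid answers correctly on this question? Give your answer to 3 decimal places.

P(θ) = 1 / (1 + exp(−α(θ − β)))
Exponent: 1.6 × (2.05 − 1.4) = 1.0400
1/(1 + e^{-1.0400}) = 0.7389

0.739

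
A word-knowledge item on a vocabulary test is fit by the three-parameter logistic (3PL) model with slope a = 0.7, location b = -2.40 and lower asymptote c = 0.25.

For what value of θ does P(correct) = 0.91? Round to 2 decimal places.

0.45

P(θ) = c + (1 − c) · 1 / (1 + exp(−a(θ − b)))
Remove guessing floor: (0.91 − 0.25)/(1 − 0.25) = 0.8800
logit = ln(0.8800/0.1200) = 1.9924
θ = b + logit/(a) = -2.40 + 1.9924/0.7000 = 0.4463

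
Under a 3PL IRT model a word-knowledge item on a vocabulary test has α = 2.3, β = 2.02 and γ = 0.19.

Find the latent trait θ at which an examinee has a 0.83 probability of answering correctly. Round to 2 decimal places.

P(θ) = γ + (1 − γ) · 1 / (1 + exp(−α(θ − β)))
Remove guessing floor: (0.83 − 0.19)/(1 − 0.19) = 0.7901
logit = ln(0.7901/0.2099) = 1.3257
θ = β + logit/(α) = 2.02 + 1.3257/2.3000 = 2.5964

2.60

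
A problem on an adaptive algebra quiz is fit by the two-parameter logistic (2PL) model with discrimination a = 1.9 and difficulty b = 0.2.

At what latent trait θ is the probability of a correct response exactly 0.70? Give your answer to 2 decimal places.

P(θ) = 1 / (1 + exp(−a(θ − b)))
logit = ln(0.7000/0.3000) = 0.8473
θ = b + logit/(a) = 0.2 + 0.8473/1.9000 = 0.6459

0.65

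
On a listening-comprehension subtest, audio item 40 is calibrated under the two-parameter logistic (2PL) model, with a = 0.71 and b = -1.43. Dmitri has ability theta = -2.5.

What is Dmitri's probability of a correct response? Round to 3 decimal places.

P(theta) = 1 / (1 + exp(−a(theta − b)))
Exponent: 0.71 × (-2.5 − (-1.43)) = -0.7597
1/(1 + e^{0.7597}) = 0.3187

0.319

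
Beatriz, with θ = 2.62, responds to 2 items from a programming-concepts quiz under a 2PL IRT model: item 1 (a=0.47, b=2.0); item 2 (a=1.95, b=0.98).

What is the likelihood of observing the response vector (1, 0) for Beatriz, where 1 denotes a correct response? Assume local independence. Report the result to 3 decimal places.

P(θ) = 1 / (1 + exp(−a(θ − b)))
P_1 = 1/(1+e^{-0.2914}) = 0.5723
P_2 = 1/(1+e^{-3.1980}) = 0.9608
L = P_1 × (1−P_2) = 0.5723 × 0.0392 = 0.02246

0.022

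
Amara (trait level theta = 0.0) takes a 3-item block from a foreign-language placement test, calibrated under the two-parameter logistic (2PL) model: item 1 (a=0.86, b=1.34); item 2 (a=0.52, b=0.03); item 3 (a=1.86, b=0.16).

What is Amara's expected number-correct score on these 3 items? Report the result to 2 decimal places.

P(theta) = 1 / (1 + exp(−a(theta − b)))
P_1 = 1/(1+e^{1.1524}) = 0.2401
P_2 = 1/(1+e^{0.0156}) = 0.4961
P_3 = 1/(1+e^{0.2976}) = 0.4261
E[score] = 0.2401 + 0.4961 + 0.4261 = 1.1623

1.16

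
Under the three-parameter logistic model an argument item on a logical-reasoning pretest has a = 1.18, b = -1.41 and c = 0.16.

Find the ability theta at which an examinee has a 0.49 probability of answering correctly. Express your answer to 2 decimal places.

-1.78

P(theta) = c + (1 − c) · 1 / (1 + exp(−a(theta − b)))
Remove guessing floor: (0.49 − 0.16)/(1 − 0.16) = 0.3929
logit = ln(0.3929/0.6071) = -0.4353
theta = b + logit/(a) = -1.41 + (-0.4353)/1.1800 = -1.7789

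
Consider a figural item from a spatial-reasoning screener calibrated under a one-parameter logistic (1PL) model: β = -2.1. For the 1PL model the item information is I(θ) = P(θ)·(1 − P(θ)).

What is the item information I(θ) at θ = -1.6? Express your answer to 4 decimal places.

P = 1/(1+e^{-0.5000}) = 0.6225
P(1−P) = 0.6225 × 0.3775 = 0.2350
I = P(1−P) = 0.23500

0.2350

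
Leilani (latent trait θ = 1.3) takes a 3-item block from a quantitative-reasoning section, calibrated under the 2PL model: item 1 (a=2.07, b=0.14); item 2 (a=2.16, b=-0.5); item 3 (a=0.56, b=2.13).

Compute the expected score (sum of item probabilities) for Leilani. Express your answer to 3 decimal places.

P(θ) = 1 / (1 + exp(−a(θ − b)))
P_1 = 1/(1+e^{-2.4012}) = 0.9169
P_2 = 1/(1+e^{-3.8880}) = 0.9799
P_3 = 1/(1+e^{0.4648}) = 0.3858
E[score] = 0.9169 + 0.9799 + 0.3858 = 2.2827

2.283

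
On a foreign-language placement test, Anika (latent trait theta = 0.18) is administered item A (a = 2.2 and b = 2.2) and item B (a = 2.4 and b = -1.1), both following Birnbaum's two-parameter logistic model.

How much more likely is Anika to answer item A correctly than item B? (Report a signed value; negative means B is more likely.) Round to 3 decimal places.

P(theta) = 1 / (1 + exp(−a(theta − b)))
P_A = 0.0116
P_B = 0.9557
P_A − P_B = -0.9441

-0.944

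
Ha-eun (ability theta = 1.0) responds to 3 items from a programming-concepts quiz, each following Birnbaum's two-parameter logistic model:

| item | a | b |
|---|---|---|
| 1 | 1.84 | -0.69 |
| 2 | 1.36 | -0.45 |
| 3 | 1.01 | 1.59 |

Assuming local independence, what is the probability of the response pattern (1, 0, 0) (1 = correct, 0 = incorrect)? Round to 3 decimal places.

0.075

P(theta) = 1 / (1 + exp(−a(theta − b)))
P_1 = 1/(1+e^{-3.1096}) = 0.9573
P_2 = 1/(1+e^{-1.9720}) = 0.8778
P_3 = 1/(1+e^{0.5959}) = 0.3553
L = P_1 × (1−P_2) × (1−P_3) = 0.9573 × 0.1222 × 0.6447 = 0.07540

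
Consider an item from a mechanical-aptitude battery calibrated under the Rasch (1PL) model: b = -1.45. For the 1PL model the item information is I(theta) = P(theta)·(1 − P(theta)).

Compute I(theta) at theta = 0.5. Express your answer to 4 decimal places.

P = 1/(1+e^{-1.9500}) = 0.8754
P(1−P) = 0.8754 × 0.1246 = 0.1090
I = P(1−P) = 0.10904

0.1090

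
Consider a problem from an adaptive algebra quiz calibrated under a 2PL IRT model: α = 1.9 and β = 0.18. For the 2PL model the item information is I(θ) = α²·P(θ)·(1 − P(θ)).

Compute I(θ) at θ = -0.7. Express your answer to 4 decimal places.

P = 1/(1+e^{1.6720}) = 0.1582
P(1−P) = 0.1582 × 0.8418 = 0.1331
I = α² × P(1−P) = 1.9² × 0.1331 = 0.48065

0.4806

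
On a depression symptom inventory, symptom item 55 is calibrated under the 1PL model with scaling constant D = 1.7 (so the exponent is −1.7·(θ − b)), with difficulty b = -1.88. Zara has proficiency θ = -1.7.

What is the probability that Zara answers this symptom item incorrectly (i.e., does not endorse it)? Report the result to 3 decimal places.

P(θ) = 1 / (1 + exp(−D·(θ − b)))
Exponent: 1.7 × (-1.7 − (-1.88)) = 0.3060
1/(1 + e^{-0.3060}) = 0.5759
P = 0.5759
P(incorrect) = 1 − 0.5759 = 0.4241

0.424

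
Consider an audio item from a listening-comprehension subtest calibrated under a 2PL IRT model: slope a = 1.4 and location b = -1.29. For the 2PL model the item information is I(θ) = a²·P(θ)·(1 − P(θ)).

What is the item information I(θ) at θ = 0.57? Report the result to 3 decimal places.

0.126

P = 1/(1+e^{-2.6040}) = 0.9311
P(1−P) = 0.9311 × 0.0689 = 0.0641
I = a² × P(1−P) = 1.4² × 0.0641 = 0.12571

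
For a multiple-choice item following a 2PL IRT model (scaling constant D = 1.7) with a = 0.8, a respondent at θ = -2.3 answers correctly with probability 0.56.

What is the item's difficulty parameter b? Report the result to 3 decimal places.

P(θ) = 1 / (1 + exp(−D·a(θ − b)))
logit(0.56) = ln(0.56/0.44) = 0.2412
b = θ − logit/(1.7·a) = -2.3 − 0.2412/1.3600 = -2.4773

-2.477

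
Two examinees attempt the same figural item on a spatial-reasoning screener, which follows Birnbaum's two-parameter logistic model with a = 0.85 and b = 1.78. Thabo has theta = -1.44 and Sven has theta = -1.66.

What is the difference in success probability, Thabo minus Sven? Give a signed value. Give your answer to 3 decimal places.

0.010

P(theta) = 1 / (1 + exp(−a(theta − b)))
P(Thabo) = 0.0608  [exponent -2.7370]
P(Sven) = 0.0510  [exponent -2.9240]
Difference = 0.0608 − 0.0510 = 0.0098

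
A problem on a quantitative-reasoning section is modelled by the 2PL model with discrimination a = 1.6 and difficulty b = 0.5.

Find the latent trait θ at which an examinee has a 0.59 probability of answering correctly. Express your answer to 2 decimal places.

P(θ) = 1 / (1 + exp(−a(θ − b)))
logit = ln(0.5900/0.4100) = 0.3640
θ = b + logit/(a) = 0.5 + 0.3640/1.6000 = 0.7275

0.73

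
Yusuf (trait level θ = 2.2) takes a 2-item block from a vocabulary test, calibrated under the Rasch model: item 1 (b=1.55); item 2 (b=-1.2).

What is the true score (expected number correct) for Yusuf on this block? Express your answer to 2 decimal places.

1.62

P(θ) = 1 / (1 + exp(−(θ − b)))
P_1 = 1/(1+e^{-0.6500}) = 0.6570
P_2 = 1/(1+e^{-3.4000}) = 0.9677
E[score] = 0.6570 + 0.9677 = 1.6247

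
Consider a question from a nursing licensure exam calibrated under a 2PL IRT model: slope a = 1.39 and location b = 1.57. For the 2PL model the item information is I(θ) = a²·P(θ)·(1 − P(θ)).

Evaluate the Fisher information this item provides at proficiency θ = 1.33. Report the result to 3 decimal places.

P = 1/(1+e^{0.3336}) = 0.4174
P(1−P) = 0.4174 × 0.5826 = 0.2432
I = a² × P(1−P) = 1.39² × 0.2432 = 0.46983

0.470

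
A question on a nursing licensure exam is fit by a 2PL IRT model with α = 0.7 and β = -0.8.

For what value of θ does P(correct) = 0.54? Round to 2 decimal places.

P(θ) = 1 / (1 + exp(−α(θ − β)))
logit = ln(0.5400/0.4600) = 0.1603
θ = β + logit/(α) = -0.8 + 0.1603/0.7000 = -0.5709

-0.57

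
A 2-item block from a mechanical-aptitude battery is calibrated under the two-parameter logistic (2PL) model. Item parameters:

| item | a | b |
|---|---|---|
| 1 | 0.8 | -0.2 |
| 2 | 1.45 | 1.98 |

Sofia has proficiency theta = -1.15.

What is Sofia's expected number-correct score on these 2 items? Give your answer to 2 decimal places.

0.33

P(theta) = 1 / (1 + exp(−a(theta − b)))
P_1 = 1/(1+e^{0.7600}) = 0.3186
P_2 = 1/(1+e^{4.5385}) = 0.0106
E[score] = 0.3186 + 0.0106 = 0.3292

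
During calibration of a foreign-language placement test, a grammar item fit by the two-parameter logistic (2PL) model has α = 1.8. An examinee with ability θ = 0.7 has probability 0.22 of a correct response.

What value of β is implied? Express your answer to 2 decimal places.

P(θ) = 1 / (1 + exp(−α(θ − β)))
logit(0.22) = ln(0.22/0.78) = -1.2657
β = θ − logit/(α) = 0.7 − (-1.2657)/1.8000 = 1.4031

1.40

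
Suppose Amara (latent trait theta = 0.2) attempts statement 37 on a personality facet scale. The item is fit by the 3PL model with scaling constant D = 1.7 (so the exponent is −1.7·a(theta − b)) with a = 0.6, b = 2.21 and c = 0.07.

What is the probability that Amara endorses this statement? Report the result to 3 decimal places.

0.176

P(theta) = c + (1 − c) · 1 / (1 + exp(−D·a(theta − b)))
Exponent: 1.7 × 0.6 × (0.2 − 2.21) = -2.0502
1/(1 + e^{2.0502}) = 0.1140
P = 0.07 + 0.93 × 0.1140 = 0.1760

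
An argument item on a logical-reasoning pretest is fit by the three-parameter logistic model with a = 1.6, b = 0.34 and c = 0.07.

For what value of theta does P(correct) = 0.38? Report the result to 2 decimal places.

P(theta) = c + (1 − c) · 1 / (1 + exp(−a(theta − b)))
Remove guessing floor: (0.38 − 0.07)/(1 − 0.07) = 0.3333
logit = ln(0.3333/0.6667) = -0.6931
theta = b + logit/(a) = 0.34 + (-0.6931)/1.6000 = -0.0932

-0.09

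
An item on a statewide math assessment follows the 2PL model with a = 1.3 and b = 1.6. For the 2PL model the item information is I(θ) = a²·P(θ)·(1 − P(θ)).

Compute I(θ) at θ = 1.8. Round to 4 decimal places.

P = 1/(1+e^{-0.2600}) = 0.5646
P(1−P) = 0.5646 × 0.4354 = 0.2458
I = a² × P(1−P) = 1.3² × 0.2458 = 0.41544

0.4154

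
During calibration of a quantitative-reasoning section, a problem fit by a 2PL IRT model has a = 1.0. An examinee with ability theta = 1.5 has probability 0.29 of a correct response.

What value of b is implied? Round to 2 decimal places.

P(theta) = 1 / (1 + exp(−a(theta − b)))
logit(0.29) = ln(0.29/0.71) = -0.8954
b = theta − logit/(a) = 1.5 − (-0.8954)/1.0000 = 2.3954

2.40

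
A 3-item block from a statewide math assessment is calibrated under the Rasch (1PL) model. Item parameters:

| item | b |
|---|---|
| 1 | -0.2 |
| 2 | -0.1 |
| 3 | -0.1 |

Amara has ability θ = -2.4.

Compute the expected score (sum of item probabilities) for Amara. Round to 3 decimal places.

P(θ) = 1 / (1 + exp(−(θ − b)))
P_1 = 1/(1+e^{2.2000}) = 0.0998
P_2 = 1/(1+e^{2.3000}) = 0.0911
P_3 = 1/(1+e^{2.3000}) = 0.0911
E[score] = 0.0998 + 0.0911 + 0.0911 = 0.2820

0.282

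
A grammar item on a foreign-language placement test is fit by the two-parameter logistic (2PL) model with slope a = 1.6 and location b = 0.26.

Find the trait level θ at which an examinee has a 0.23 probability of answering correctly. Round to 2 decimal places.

P(θ) = 1 / (1 + exp(−a(θ − b)))
logit = ln(0.2300/0.7700) = -1.2083
θ = b + logit/(a) = 0.26 + (-1.2083)/1.6000 = -0.4952

-0.50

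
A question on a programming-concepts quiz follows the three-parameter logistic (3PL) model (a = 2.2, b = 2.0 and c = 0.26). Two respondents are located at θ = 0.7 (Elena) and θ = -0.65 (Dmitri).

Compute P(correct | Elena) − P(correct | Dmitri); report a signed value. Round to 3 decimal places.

0.038

P(θ) = c + (1 − c) · 1 / (1 + exp(−a(θ − b)))
P(Elena) = 0.3001  [exponent -2.8600]
P(Dmitri) = 0.2622  [exponent -5.8300]
Difference = 0.3001 − 0.2622 = 0.0379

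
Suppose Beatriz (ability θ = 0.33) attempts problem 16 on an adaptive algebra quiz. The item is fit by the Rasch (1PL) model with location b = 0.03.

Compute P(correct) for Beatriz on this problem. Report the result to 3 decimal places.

0.574

P(θ) = 1 / (1 + exp(−(θ − b)))
Exponent: (0.33 − 0.03) = 0.3000
1/(1 + e^{-0.3000}) = 0.5744
P = 0.5744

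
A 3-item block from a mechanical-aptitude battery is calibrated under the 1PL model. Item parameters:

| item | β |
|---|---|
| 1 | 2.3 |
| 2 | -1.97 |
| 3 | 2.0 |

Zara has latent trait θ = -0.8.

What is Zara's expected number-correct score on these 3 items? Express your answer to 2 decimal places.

P(θ) = 1 / (1 + exp(−(θ − β)))
P_1 = 1/(1+e^{3.1000}) = 0.0431
P_2 = 1/(1+e^{-1.1700}) = 0.7631
P_3 = 1/(1+e^{2.8000}) = 0.0573
E[score] = 0.0431 + 0.7631 + 0.0573 = 0.8636

0.86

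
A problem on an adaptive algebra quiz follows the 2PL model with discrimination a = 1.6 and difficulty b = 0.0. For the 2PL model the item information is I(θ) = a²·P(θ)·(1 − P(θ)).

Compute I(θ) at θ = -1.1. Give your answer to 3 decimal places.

P = 1/(1+e^{1.7600}) = 0.1468
P(1−P) = 0.1468 × 0.8532 = 0.1252
I = a² × P(1−P) = 1.6² × 0.1252 = 0.32062

0.321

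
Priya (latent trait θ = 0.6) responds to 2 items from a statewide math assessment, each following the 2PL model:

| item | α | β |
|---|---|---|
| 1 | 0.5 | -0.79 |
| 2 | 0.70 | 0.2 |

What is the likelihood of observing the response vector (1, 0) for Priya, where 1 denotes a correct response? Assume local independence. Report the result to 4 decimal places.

P(θ) = 1 / (1 + exp(−α(θ − β)))
P_1 = 1/(1+e^{-0.6950}) = 0.6671
P_2 = 1/(1+e^{-0.2800}) = 0.5695
L = P_1 × (1−P_2) = 0.6671 × 0.4305 = 0.28715

0.2871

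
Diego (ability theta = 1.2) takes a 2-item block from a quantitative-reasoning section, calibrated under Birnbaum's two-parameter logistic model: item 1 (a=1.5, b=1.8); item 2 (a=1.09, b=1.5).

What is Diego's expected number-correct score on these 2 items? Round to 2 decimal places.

P(theta) = 1 / (1 + exp(−a(theta − b)))
P_1 = 1/(1+e^{0.9000}) = 0.2891
P_2 = 1/(1+e^{0.3270}) = 0.4190
E[score] = 0.2891 + 0.4190 = 0.7080

0.71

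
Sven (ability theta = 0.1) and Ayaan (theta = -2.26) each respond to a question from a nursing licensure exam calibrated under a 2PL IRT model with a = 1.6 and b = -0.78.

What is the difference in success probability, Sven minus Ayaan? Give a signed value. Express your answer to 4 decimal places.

P(theta) = 1 / (1 + exp(−a(theta − b)))
P(Sven) = 0.8035  [exponent 1.4080]
P(Ayaan) = 0.0856  [exponent -2.3680]
Difference = 0.8035 − 0.0856 = 0.7178

0.7178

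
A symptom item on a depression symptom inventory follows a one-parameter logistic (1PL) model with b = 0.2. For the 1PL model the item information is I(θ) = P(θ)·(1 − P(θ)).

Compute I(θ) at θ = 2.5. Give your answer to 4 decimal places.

0.0828

P = 1/(1+e^{-2.3000}) = 0.9089
P(1−P) = 0.9089 × 0.0911 = 0.0828
I = P(1−P) = 0.08282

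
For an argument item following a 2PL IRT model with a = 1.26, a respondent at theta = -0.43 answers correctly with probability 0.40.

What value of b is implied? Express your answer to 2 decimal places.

-0.11

P(theta) = 1 / (1 + exp(−a(theta − b)))
logit(0.40) = ln(0.40/0.60) = -0.4055
b = theta − logit/(a) = -0.43 − (-0.4055)/1.2600 = -0.1082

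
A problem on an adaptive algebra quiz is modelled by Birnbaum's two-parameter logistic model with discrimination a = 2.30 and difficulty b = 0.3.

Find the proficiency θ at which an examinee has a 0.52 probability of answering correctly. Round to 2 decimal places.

0.33

P(θ) = 1 / (1 + exp(−a(θ − b)))
logit = ln(0.5200/0.4800) = 0.0800
θ = b + logit/(a) = 0.3 + 0.0800/2.3000 = 0.3348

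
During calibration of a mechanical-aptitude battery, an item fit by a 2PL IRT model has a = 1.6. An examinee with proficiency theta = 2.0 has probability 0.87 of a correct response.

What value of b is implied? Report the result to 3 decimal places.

0.812

P(theta) = 1 / (1 + exp(−a(theta − b)))
logit(0.87) = ln(0.87/0.13) = 1.9010
b = theta − logit/(a) = 2.0 − 1.9010/1.6000 = 0.8119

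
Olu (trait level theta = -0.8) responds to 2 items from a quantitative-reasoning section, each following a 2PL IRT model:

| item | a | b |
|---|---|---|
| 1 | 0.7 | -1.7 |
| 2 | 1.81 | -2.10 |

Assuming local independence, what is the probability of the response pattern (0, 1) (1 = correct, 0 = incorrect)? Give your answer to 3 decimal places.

P(theta) = 1 / (1 + exp(−a(theta − b)))
P_1 = 1/(1+e^{-0.6300}) = 0.6525
P_2 = 1/(1+e^{-2.3530}) = 0.9132
L = (1−P_1) × P_2 = 0.3475 × 0.9132 = 0.31734

0.317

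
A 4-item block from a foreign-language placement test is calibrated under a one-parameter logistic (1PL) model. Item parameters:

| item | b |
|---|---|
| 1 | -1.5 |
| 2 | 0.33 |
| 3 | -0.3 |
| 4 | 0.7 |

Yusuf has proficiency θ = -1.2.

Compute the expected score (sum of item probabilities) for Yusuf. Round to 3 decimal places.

1.172

P(θ) = 1 / (1 + exp(−(θ − b)))
P_1 = 1/(1+e^{-0.3000}) = 0.5744
P_2 = 1/(1+e^{1.5300}) = 0.1780
P_3 = 1/(1+e^{0.9000}) = 0.2891
P_4 = 1/(1+e^{1.9000}) = 0.1301
E[score] = 0.5744 + 0.1780 + 0.2891 + 0.1301 = 1.1716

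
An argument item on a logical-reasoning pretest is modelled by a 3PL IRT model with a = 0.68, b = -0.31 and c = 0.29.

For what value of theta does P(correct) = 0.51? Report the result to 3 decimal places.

-1.488

P(theta) = c + (1 − c) · 1 / (1 + exp(−a(theta − b)))
Remove guessing floor: (0.51 − 0.29)/(1 − 0.29) = 0.3099
logit = ln(0.3099/0.6901) = -0.8008
theta = b + logit/(a) = -0.31 + (-0.8008)/0.6800 = -1.4876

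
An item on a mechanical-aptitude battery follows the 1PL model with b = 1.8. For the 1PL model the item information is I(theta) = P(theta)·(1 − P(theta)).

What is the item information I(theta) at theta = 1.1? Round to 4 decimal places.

P = 1/(1+e^{0.7000}) = 0.3318
P(1−P) = 0.3318 × 0.6682 = 0.2217
I = P(1−P) = 0.22171

0.2217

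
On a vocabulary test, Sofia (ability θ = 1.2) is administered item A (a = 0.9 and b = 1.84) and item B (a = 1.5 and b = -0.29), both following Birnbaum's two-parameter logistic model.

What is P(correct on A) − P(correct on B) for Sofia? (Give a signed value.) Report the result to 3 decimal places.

-0.543

P(θ) = 1 / (1 + exp(−a(θ − b)))
P_A = 0.3599
P_B = 0.9033
P_A − P_B = -0.5435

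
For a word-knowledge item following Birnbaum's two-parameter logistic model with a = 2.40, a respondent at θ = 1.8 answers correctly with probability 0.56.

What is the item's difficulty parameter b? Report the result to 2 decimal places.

1.70

P(θ) = 1 / (1 + exp(−a(θ − b)))
logit(0.56) = ln(0.56/0.44) = 0.2412
b = θ − logit/(a) = 1.8 − 0.2412/2.4000 = 1.6995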